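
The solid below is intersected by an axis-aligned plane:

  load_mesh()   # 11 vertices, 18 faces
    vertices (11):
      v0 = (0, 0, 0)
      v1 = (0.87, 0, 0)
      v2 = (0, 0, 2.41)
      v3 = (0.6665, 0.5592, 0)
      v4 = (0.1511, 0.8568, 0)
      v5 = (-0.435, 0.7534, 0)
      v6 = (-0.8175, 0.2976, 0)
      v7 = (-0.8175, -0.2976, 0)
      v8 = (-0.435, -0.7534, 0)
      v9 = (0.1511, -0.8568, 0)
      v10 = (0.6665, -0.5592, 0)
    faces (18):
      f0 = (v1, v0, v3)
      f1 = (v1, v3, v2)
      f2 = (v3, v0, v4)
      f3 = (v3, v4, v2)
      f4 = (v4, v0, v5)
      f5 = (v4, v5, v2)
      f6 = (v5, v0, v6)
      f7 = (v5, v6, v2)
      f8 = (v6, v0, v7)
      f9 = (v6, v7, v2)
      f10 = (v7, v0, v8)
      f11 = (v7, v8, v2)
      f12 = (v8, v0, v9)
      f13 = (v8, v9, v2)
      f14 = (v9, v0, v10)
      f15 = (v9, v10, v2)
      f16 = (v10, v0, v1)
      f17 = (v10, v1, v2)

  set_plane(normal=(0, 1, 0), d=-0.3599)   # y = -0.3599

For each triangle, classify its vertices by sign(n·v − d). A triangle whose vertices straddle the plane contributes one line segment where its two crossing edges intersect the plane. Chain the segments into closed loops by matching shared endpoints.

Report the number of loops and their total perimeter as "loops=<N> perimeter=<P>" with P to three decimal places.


loops=1 perimeter=4.750

Straddling triangles (8 of 18):
  (v7,v0,v8) [++-] → (-0.2078, -0.3599, 0)–(-0.765219, -0.3599, 0)  len=0.5574
  (v7,v8,v2) [+-+] → (-0.765219, -0.3599, 0)–(-0.2078, -0.3599, 1.25874)  len=1.3766
  (v8,v0,v9) [-+-] → (-0.2078, -0.3599, 0)–(0.0634698, -0.3599, 0)  len=0.2713
  (v8,v9,v2) [--+] → (0.0634698, -0.3599, 1.39768)–(-0.2078, -0.3599, 1.25874)  len=0.3048
  (v9,v0,v10) [-+-] → (0.0634698, -0.3599, 0)–(0.428958, -0.3599, 0)  len=0.3655
  (v9,v10,v2) [--+] → (0.428958, -0.3599, 0.858929)–(0.0634698, -0.3599, 1.39768)  len=0.6510
  (v10,v0,v1) [-++] → (0.428958, -0.3599, 0)–(0.739028, -0.3599, 0)  len=0.3101
  (v10,v1,v2) [-++] → (0.739028, -0.3599, 0)–(0.428958, -0.3599, 0.858929)  len=0.9132

Chained into 1 loop(s):
  loop 1: 8 segments, perimeter = 4.7499
Total perimeter = 4.750


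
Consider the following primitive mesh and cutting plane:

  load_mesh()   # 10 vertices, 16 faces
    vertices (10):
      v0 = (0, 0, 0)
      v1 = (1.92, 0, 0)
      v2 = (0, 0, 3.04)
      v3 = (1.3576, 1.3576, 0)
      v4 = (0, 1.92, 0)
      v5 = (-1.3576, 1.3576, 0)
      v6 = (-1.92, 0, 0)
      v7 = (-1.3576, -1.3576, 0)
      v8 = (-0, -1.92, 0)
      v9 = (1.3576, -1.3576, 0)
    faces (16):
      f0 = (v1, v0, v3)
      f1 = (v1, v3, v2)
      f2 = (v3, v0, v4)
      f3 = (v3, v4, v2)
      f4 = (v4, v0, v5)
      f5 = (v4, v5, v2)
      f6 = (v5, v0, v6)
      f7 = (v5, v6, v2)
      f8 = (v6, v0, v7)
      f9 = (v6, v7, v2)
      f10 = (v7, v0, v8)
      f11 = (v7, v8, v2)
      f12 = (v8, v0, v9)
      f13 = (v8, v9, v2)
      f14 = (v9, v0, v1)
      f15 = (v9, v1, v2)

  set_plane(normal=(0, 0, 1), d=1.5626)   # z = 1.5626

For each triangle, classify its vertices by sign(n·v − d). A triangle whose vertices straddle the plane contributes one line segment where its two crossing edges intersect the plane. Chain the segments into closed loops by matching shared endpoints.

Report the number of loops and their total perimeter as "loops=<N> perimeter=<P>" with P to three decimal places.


Straddling triangles (8 of 16):
  (v1,v3,v2) [--+] → (0.659776, 0.659776, 1.5626)–(0.933095, 0, 1.5626)  len=0.7141
  (v3,v4,v2) [--+] → (0, 0.933095, 1.5626)–(0.659776, 0.659776, 1.5626)  len=0.7141
  (v4,v5,v2) [--+] → (-0.659776, 0.659776, 1.5626)–(0, 0.933095, 1.5626)  len=0.7141
  (v5,v6,v2) [--+] → (-0.933095, 0, 1.5626)–(-0.659776, 0.659776, 1.5626)  len=0.7141
  (v6,v7,v2) [--+] → (-0.659776, -0.659776, 1.5626)–(-0.933095, 0, 1.5626)  len=0.7141
  (v7,v8,v2) [--+] → (0, -0.933095, 1.5626)–(-0.659776, -0.659776, 1.5626)  len=0.7141
  (v8,v9,v2) [--+] → (0.659776, -0.659776, 1.5626)–(0, -0.933095, 1.5626)  len=0.7141
  (v9,v1,v2) [--+] → (0.933095, 0, 1.5626)–(0.659776, -0.659776, 1.5626)  len=0.7141

Chained into 1 loop(s):
  loop 1: 8 segments, perimeter = 5.7132
Total perimeter = 5.713

loops=1 perimeter=5.713


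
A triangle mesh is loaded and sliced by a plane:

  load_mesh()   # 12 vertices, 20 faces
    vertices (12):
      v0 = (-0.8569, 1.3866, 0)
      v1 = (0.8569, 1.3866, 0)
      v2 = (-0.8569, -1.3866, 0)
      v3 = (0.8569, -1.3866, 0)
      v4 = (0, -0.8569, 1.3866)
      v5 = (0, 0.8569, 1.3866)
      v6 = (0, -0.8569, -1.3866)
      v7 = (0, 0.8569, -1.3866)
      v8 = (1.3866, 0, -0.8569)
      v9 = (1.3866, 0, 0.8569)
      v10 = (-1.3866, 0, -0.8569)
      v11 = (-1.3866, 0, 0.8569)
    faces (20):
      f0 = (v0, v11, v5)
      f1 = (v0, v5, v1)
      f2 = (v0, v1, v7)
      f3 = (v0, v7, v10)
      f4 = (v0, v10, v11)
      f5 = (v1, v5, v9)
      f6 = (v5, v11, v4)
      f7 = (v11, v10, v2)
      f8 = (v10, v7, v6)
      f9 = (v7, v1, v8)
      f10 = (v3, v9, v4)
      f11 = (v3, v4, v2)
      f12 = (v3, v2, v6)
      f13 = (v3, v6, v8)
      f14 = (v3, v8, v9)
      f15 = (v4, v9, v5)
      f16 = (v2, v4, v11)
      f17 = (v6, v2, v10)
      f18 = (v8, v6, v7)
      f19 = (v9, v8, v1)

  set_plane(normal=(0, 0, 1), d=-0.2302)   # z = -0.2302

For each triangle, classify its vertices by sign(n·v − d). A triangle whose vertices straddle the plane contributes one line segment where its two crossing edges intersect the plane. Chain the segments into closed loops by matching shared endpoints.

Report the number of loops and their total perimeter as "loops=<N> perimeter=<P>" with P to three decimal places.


loops=1 perimeter=8.811

Straddling triangles (10 of 20):
  (v0,v1,v7) [++-] → (0.71464, 1.29866, -0.2302)–(-0.71464, 1.29866, -0.2302)  len=1.4293
  (v0,v7,v10) [+--] → (-0.71464, 1.29866, -0.2302)–(-0.9992, 1.0141, -0.2302)  len=0.4024
  (v0,v10,v11) [+-+] → (-0.9992, 1.0141, -0.2302)–(-1.3866, 0, -0.2302)  len=1.0856
  (v11,v10,v2) [+-+] → (-1.3866, 0, -0.2302)–(-0.9992, -1.0141, -0.2302)  len=1.0856
  (v7,v1,v8) [-+-] → (0.71464, 1.29866, -0.2302)–(0.9992, 1.0141, -0.2302)  len=0.4024
  (v3,v2,v6) [++-] → (-0.71464, -1.29866, -0.2302)–(0.71464, -1.29866, -0.2302)  len=1.4293
  (v3,v6,v8) [+--] → (0.71464, -1.29866, -0.2302)–(0.9992, -1.0141, -0.2302)  len=0.4024
  (v3,v8,v9) [+-+] → (0.9992, -1.0141, -0.2302)–(1.3866, 0, -0.2302)  len=1.0856
  (v6,v2,v10) [-+-] → (-0.71464, -1.29866, -0.2302)–(-0.9992, -1.0141, -0.2302)  len=0.4024
  (v9,v8,v1) [+-+] → (1.3866, 0, -0.2302)–(0.9992, 1.0141, -0.2302)  len=1.0856

Chained into 1 loop(s):
  loop 1: 10 segments, perimeter = 8.8106
Total perimeter = 8.811


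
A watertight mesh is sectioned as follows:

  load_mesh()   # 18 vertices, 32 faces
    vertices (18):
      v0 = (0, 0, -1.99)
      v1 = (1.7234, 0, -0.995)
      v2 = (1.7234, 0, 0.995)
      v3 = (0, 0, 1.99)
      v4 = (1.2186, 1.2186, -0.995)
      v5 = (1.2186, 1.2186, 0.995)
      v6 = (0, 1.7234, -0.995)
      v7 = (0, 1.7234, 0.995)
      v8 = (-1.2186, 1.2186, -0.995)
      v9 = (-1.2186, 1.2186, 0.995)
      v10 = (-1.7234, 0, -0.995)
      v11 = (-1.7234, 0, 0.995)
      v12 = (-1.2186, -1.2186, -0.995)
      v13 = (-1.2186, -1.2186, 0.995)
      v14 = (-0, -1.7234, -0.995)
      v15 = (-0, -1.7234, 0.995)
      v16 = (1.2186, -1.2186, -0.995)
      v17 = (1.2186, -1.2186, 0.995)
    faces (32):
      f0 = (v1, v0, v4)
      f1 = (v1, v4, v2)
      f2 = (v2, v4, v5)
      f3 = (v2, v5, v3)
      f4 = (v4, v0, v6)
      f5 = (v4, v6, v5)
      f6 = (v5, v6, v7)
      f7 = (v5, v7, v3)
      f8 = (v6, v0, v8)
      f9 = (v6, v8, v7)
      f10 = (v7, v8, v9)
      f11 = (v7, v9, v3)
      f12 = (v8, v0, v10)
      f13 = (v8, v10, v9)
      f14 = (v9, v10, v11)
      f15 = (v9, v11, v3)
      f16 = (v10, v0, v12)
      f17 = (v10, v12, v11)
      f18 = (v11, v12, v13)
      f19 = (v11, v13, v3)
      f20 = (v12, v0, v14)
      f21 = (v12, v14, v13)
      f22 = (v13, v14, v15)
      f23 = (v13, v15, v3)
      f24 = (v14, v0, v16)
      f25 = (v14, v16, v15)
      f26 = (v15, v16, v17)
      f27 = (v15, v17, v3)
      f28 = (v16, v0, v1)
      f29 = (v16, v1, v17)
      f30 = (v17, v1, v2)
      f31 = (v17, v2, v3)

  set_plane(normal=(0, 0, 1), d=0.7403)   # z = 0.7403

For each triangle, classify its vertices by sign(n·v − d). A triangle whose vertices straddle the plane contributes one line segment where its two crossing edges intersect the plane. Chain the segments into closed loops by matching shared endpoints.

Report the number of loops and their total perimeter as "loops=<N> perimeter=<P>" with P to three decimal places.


loops=1 perimeter=10.552

Straddling triangles (16 of 32):
  (v1,v4,v2) [--+] → (1.65879, 0.155969, 0.7403)–(1.7234, 0, 0.7403)  len=0.1688
  (v2,v4,v5) [+-+] → (1.65879, 0.155969, 0.7403)–(1.2186, 1.2186, 0.7403)  len=1.1502
  (v4,v6,v5) [--+] → (1.06263, 1.28321, 0.7403)–(1.2186, 1.2186, 0.7403)  len=0.1688
  (v5,v6,v7) [+-+] → (1.06263, 1.28321, 0.7403)–(0, 1.7234, 0.7403)  len=1.1502
  (v6,v8,v7) [--+] → (-0.155969, 1.65879, 0.7403)–(0, 1.7234, 0.7403)  len=0.1688
  (v7,v8,v9) [+-+] → (-0.155969, 1.65879, 0.7403)–(-1.2186, 1.2186, 0.7403)  len=1.1502
  (v8,v10,v9) [--+] → (-1.28321, 1.06263, 0.7403)–(-1.2186, 1.2186, 0.7403)  len=0.1688
  (v9,v10,v11) [+-+] → (-1.28321, 1.06263, 0.7403)–(-1.7234, 0, 0.7403)  len=1.1502
  (v10,v12,v11) [--+] → (-1.65879, -0.155969, 0.7403)–(-1.7234, 0, 0.7403)  len=0.1688
  (v11,v12,v13) [+-+] → (-1.65879, -0.155969, 0.7403)–(-1.2186, -1.2186, 0.7403)  len=1.1502
  (v12,v14,v13) [--+] → (-1.06263, -1.28321, 0.7403)–(-1.2186, -1.2186, 0.7403)  len=0.1688
  (v13,v14,v15) [+-+] → (-1.06263, -1.28321, 0.7403)–(0, -1.7234, 0.7403)  len=1.1502
  (v14,v16,v15) [--+] → (0.155969, -1.65879, 0.7403)–(0, -1.7234, 0.7403)  len=0.1688
  (v15,v16,v17) [+-+] → (0.155969, -1.65879, 0.7403)–(1.2186, -1.2186, 0.7403)  len=1.1502
  (v16,v1,v17) [--+] → (1.28321, -1.06263, 0.7403)–(1.2186, -1.2186, 0.7403)  len=0.1688
  (v17,v1,v2) [+-+] → (1.28321, -1.06263, 0.7403)–(1.7234, 0, 0.7403)  len=1.1502

Chained into 1 loop(s):
  loop 1: 16 segments, perimeter = 10.5521
Total perimeter = 10.552


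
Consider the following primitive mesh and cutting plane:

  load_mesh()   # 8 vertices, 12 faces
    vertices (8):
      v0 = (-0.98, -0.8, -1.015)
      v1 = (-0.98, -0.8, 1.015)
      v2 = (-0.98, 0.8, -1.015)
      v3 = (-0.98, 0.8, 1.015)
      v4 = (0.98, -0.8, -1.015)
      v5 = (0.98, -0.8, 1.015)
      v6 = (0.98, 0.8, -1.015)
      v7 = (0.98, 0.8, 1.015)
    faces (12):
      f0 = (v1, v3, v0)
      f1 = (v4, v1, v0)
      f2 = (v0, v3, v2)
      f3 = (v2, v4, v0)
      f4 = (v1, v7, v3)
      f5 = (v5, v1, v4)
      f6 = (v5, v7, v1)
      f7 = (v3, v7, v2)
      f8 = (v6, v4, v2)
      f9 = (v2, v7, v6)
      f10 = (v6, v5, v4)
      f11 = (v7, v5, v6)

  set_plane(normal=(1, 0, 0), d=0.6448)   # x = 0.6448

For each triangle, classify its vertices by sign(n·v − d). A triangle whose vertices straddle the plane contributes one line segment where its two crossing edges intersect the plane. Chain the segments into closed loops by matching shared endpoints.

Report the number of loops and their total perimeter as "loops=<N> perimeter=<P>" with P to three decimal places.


loops=1 perimeter=7.260

Straddling triangles (8 of 12):
  (v4,v1,v0) [+--] → (0.6448, -0.8, -0.667829)–(0.6448, -0.8, -1.015)  len=0.3472
  (v2,v4,v0) [-+-] → (0.6448, -0.526367, -1.015)–(0.6448, -0.8, -1.015)  len=0.2736
  (v1,v7,v3) [-+-] → (0.6448, 0.526367, 1.015)–(0.6448, 0.8, 1.015)  len=0.2736
  (v5,v1,v4) [+-+] → (0.6448, -0.8, 1.015)–(0.6448, -0.8, -0.667829)  len=1.6828
  (v5,v7,v1) [++-] → (0.6448, 0.526367, 1.015)–(0.6448, -0.8, 1.015)  len=1.3264
  (v3,v7,v2) [-+-] → (0.6448, 0.8, 1.015)–(0.6448, 0.8, 0.667829)  len=0.3472
  (v6,v4,v2) [++-] → (0.6448, -0.526367, -1.015)–(0.6448, 0.8, -1.015)  len=1.3264
  (v2,v7,v6) [-++] → (0.6448, 0.8, 0.667829)–(0.6448, 0.8, -1.015)  len=1.6828

Chained into 1 loop(s):
  loop 1: 8 segments, perimeter = 7.2600
Total perimeter = 7.260


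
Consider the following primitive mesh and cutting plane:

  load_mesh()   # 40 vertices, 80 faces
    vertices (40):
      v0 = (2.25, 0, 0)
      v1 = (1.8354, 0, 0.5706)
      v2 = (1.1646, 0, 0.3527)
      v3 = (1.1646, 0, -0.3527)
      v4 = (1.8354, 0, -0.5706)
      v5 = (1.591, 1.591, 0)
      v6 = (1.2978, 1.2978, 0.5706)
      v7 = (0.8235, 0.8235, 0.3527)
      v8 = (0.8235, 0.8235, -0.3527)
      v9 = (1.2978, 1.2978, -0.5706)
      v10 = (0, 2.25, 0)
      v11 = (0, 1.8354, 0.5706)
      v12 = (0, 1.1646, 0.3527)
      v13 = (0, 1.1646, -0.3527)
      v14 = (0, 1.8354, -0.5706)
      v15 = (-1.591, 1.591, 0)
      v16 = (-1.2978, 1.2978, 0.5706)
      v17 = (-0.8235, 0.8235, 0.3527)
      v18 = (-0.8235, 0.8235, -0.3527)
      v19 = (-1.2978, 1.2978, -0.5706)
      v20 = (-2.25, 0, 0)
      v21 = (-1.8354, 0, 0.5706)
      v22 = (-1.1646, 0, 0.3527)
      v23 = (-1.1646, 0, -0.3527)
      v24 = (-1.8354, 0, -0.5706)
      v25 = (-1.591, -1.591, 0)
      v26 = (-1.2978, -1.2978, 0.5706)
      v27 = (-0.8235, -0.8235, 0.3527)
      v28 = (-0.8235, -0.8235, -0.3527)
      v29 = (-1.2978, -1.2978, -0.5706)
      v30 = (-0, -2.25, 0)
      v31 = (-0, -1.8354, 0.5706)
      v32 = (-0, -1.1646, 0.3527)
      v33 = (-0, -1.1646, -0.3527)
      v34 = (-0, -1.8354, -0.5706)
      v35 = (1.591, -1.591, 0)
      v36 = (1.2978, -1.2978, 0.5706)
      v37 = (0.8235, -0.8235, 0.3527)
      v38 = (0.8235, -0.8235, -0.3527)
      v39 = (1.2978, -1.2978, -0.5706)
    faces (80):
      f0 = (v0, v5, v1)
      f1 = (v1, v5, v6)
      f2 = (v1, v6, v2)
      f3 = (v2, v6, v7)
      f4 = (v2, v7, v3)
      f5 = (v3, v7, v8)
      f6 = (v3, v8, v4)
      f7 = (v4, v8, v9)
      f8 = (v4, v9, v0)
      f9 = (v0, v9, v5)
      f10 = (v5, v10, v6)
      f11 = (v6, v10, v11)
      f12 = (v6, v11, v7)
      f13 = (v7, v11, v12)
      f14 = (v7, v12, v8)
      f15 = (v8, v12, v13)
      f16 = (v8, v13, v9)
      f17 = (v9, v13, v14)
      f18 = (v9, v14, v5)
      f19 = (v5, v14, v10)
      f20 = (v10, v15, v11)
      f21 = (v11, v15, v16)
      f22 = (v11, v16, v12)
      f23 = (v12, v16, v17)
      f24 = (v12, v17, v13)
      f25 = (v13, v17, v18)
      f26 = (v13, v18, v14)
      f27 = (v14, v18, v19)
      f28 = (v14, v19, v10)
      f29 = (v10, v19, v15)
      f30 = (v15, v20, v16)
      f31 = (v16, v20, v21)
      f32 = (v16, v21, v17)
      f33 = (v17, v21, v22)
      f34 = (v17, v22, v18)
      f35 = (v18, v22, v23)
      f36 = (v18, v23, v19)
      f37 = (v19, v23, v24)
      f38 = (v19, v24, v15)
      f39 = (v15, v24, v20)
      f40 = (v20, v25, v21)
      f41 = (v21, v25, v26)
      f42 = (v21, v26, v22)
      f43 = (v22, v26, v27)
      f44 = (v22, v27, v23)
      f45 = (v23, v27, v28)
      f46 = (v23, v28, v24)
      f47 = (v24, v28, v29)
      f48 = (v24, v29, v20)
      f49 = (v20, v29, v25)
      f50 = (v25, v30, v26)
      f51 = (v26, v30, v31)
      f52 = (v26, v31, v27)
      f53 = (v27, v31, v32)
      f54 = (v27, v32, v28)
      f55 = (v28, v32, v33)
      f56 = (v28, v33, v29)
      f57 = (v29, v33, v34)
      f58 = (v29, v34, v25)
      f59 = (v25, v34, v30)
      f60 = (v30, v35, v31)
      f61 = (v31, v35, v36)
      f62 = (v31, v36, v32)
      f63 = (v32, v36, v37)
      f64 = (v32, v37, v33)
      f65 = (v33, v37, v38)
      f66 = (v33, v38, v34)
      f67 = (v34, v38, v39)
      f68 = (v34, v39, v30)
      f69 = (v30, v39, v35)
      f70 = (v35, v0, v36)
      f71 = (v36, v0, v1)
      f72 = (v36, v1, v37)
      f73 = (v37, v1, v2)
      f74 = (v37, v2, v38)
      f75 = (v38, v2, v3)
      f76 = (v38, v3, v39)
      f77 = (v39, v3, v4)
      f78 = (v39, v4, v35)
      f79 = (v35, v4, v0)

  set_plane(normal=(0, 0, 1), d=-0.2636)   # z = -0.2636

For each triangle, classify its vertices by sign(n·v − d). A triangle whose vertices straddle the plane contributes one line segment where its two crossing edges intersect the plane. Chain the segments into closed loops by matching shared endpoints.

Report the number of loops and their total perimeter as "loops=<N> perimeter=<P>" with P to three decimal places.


Straddling triangles (32 of 80):
  (v2,v7,v3) [++-] → (1.12152, 0.104017, -0.2636)–(1.1646, 0, -0.2636)  len=0.1126
  (v3,v7,v8) [-+-] → (1.12152, 0.104017, -0.2636)–(0.8235, 0.8235, -0.2636)  len=0.7788
  (v4,v9,v0) [--+] → (1.81011, 0.599544, -0.2636)–(2.05847, 0, -0.2636)  len=0.6489
  (v0,v9,v5) [+-+] → (1.81011, 0.599544, -0.2636)–(1.45555, 1.45555, -0.2636)  len=0.9265
  (v7,v12,v8) [++-] → (0.719483, 0.866585, -0.2636)–(0.8235, 0.8235, -0.2636)  len=0.1126
  (v8,v12,v13) [-+-] → (0.719483, 0.866585, -0.2636)–(0, 1.1646, -0.2636)  len=0.7788
  (v9,v14,v5) [--+] → (0.856006, 1.70391, -0.2636)–(1.45555, 1.45555, -0.2636)  len=0.6489
  (v5,v14,v10) [+-+] → (0.856006, 1.70391, -0.2636)–(0, 2.05847, -0.2636)  len=0.9265
  (v12,v17,v13) [++-] → (-0.104017, 1.12152, -0.2636)–(0, 1.1646, -0.2636)  len=0.1126
  (v13,v17,v18) [-+-] → (-0.104017, 1.12152, -0.2636)–(-0.8235, 0.8235, -0.2636)  len=0.7788
  (v14,v19,v10) [--+] → (-0.599544, 1.81011, -0.2636)–(0, 2.05847, -0.2636)  len=0.6489
  (v10,v19,v15) [+-+] → (-0.599544, 1.81011, -0.2636)–(-1.45555, 1.45555, -0.2636)  len=0.9265
  (v17,v22,v18) [++-] → (-0.866585, 0.719483, -0.2636)–(-0.8235, 0.8235, -0.2636)  len=0.1126
  (v18,v22,v23) [-+-] → (-0.866585, 0.719483, -0.2636)–(-1.1646, 0, -0.2636)  len=0.7788
  (v19,v24,v15) [--+] → (-1.70391, 0.856006, -0.2636)–(-1.45555, 1.45555, -0.2636)  len=0.6489
  (v15,v24,v20) [+-+] → (-1.70391, 0.856006, -0.2636)–(-2.05847, 0, -0.2636)  len=0.9265
  (v22,v27,v23) [++-] → (-1.12152, -0.104017, -0.2636)–(-1.1646, 0, -0.2636)  len=0.1126
  (v23,v27,v28) [-+-] → (-1.12152, -0.104017, -0.2636)–(-0.8235, -0.8235, -0.2636)  len=0.7788
  (v24,v29,v20) [--+] → (-1.81011, -0.599544, -0.2636)–(-2.05847, 0, -0.2636)  len=0.6489
  (v20,v29,v25) [+-+] → (-1.81011, -0.599544, -0.2636)–(-1.45555, -1.45555, -0.2636)  len=0.9265
  (v27,v32,v28) [++-] → (-0.719483, -0.866585, -0.2636)–(-0.8235, -0.8235, -0.2636)  len=0.1126
  (v28,v32,v33) [-+-] → (-0.719483, -0.866585, -0.2636)–(0, -1.1646, -0.2636)  len=0.7788
  (v29,v34,v25) [--+] → (-0.856006, -1.70391, -0.2636)–(-1.45555, -1.45555, -0.2636)  len=0.6489
  (v25,v34,v30) [+-+] → (-0.856006, -1.70391, -0.2636)–(0, -2.05847, -0.2636)  len=0.9265
  (v32,v37,v33) [++-] → (0.104017, -1.12152, -0.2636)–(0, -1.1646, -0.2636)  len=0.1126
  (v33,v37,v38) [-+-] → (0.104017, -1.12152, -0.2636)–(0.8235, -0.8235, -0.2636)  len=0.7788
  (v34,v39,v30) [--+] → (0.599544, -1.81011, -0.2636)–(0, -2.05847, -0.2636)  len=0.6489
  (v30,v39,v35) [+-+] → (0.599544, -1.81011, -0.2636)–(1.45555, -1.45555, -0.2636)  len=0.9265
  (v37,v2,v38) [++-] → (0.866585, -0.719483, -0.2636)–(0.8235, -0.8235, -0.2636)  len=0.1126
  (v38,v2,v3) [-+-] → (0.866585, -0.719483, -0.2636)–(1.1646, 0, -0.2636)  len=0.7788
  (v39,v4,v35) [--+] → (1.70391, -0.856006, -0.2636)–(1.45555, -1.45555, -0.2636)  len=0.6489
  (v35,v4,v0) [+-+] → (1.70391, -0.856006, -0.2636)–(2.05847, 0, -0.2636)  len=0.9265

Chained into 2 loop(s):
  loop 1: 16 segments, perimeter = 7.1308
  loop 2: 16 segments, perimeter = 12.6038
Total perimeter = 19.735

loops=2 perimeter=19.735


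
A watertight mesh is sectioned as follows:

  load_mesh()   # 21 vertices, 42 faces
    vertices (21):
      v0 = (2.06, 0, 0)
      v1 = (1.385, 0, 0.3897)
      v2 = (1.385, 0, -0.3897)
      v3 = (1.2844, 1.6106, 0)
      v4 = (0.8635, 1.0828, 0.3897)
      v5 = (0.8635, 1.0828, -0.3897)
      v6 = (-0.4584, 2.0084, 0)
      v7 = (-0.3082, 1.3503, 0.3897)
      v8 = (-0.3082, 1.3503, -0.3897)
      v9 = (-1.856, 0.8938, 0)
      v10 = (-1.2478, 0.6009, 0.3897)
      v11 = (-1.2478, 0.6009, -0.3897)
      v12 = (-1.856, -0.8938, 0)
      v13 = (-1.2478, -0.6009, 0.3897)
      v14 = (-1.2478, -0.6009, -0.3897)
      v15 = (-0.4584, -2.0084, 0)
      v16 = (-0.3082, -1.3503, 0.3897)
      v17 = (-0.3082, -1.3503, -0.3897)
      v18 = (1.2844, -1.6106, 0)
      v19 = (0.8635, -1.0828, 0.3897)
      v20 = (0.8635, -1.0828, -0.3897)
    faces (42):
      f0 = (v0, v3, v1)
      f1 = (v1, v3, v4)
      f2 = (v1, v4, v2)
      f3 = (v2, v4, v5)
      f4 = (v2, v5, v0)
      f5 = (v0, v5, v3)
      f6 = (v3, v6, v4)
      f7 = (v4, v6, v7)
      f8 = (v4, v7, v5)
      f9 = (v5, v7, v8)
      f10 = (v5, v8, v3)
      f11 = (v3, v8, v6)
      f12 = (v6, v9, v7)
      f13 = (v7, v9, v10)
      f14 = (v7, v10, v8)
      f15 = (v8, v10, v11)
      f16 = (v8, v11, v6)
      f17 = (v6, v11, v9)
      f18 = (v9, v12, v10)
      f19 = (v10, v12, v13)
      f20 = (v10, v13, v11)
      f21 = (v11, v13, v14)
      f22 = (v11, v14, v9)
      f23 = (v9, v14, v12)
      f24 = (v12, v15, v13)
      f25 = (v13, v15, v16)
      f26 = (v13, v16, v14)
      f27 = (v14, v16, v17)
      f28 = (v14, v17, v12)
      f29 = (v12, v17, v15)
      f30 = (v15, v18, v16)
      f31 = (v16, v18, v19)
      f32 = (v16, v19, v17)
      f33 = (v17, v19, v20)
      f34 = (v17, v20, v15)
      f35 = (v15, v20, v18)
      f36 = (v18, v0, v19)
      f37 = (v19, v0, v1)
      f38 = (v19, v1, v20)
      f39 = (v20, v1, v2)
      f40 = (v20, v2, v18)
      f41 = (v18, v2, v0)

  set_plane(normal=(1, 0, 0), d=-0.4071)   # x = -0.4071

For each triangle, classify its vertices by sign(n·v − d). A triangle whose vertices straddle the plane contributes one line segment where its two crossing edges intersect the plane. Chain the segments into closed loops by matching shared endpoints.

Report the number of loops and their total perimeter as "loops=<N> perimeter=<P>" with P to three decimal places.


loops=2 perimeter=4.855

Straddling triangles (16 of 42):
  (v3,v6,v4) [+-+] → (-0.4071, 1.99669, 0)–(-0.4071, 1.97248, 0.0151234)  len=0.0285
  (v4,v6,v7) [+-+] → (-0.4071, 1.97248, 0.0151234)–(-0.4071, 1.78363, 0.1331)  len=0.2227
  (v3,v8,v6) [++-] → (-0.4071, 1.78363, -0.1331)–(-0.4071, 1.99669, 0)  len=0.2512
  (v6,v9,v7) [--+] → (-0.4071, 1.32113, 0.364799)–(-0.4071, 1.78363, 0.1331)  len=0.5173
  (v7,v9,v10) [+--] → (-0.4071, 1.32113, 0.364799)–(-0.4071, 1.27142, 0.3897)  len=0.0556
  (v7,v10,v8) [+-+] → (-0.4071, 1.27142, 0.3897)–(-0.4071, 1.27142, -0.307662)  len=0.6974
  (v8,v10,v11) [+--] → (-0.4071, 1.27142, -0.307662)–(-0.4071, 1.27142, -0.3897)  len=0.0820
  (v8,v11,v6) [+--] → (-0.4071, 1.27142, -0.3897)–(-0.4071, 1.78363, -0.1331)  len=0.5729
  (v13,v15,v16) [--+] → (-0.4071, -1.78363, 0.1331)–(-0.4071, -1.27142, 0.3897)  len=0.5729
  (v13,v16,v14) [-+-] → (-0.4071, -1.27142, 0.3897)–(-0.4071, -1.27142, 0.307662)  len=0.0820
  (v14,v16,v17) [-++] → (-0.4071, -1.27142, 0.307662)–(-0.4071, -1.27142, -0.3897)  len=0.6974
  (v14,v17,v12) [-+-] → (-0.4071, -1.27142, -0.3897)–(-0.4071, -1.32113, -0.364799)  len=0.0556
  (v12,v17,v15) [-+-] → (-0.4071, -1.32113, -0.364799)–(-0.4071, -1.78363, -0.1331)  len=0.5173
  (v15,v18,v16) [-++] → (-0.4071, -1.99669, 0)–(-0.4071, -1.78363, 0.1331)  len=0.2512
  (v17,v20,v15) [++-] → (-0.4071, -1.97248, -0.0151234)–(-0.4071, -1.78363, -0.1331)  len=0.2227
  (v15,v20,v18) [-++] → (-0.4071, -1.97248, -0.0151234)–(-0.4071, -1.99669, 0)  len=0.0285

Chained into 2 loop(s):
  loop 1: 8 segments, perimeter = 2.4276
  loop 2: 8 segments, perimeter = 2.4276
Total perimeter = 4.855


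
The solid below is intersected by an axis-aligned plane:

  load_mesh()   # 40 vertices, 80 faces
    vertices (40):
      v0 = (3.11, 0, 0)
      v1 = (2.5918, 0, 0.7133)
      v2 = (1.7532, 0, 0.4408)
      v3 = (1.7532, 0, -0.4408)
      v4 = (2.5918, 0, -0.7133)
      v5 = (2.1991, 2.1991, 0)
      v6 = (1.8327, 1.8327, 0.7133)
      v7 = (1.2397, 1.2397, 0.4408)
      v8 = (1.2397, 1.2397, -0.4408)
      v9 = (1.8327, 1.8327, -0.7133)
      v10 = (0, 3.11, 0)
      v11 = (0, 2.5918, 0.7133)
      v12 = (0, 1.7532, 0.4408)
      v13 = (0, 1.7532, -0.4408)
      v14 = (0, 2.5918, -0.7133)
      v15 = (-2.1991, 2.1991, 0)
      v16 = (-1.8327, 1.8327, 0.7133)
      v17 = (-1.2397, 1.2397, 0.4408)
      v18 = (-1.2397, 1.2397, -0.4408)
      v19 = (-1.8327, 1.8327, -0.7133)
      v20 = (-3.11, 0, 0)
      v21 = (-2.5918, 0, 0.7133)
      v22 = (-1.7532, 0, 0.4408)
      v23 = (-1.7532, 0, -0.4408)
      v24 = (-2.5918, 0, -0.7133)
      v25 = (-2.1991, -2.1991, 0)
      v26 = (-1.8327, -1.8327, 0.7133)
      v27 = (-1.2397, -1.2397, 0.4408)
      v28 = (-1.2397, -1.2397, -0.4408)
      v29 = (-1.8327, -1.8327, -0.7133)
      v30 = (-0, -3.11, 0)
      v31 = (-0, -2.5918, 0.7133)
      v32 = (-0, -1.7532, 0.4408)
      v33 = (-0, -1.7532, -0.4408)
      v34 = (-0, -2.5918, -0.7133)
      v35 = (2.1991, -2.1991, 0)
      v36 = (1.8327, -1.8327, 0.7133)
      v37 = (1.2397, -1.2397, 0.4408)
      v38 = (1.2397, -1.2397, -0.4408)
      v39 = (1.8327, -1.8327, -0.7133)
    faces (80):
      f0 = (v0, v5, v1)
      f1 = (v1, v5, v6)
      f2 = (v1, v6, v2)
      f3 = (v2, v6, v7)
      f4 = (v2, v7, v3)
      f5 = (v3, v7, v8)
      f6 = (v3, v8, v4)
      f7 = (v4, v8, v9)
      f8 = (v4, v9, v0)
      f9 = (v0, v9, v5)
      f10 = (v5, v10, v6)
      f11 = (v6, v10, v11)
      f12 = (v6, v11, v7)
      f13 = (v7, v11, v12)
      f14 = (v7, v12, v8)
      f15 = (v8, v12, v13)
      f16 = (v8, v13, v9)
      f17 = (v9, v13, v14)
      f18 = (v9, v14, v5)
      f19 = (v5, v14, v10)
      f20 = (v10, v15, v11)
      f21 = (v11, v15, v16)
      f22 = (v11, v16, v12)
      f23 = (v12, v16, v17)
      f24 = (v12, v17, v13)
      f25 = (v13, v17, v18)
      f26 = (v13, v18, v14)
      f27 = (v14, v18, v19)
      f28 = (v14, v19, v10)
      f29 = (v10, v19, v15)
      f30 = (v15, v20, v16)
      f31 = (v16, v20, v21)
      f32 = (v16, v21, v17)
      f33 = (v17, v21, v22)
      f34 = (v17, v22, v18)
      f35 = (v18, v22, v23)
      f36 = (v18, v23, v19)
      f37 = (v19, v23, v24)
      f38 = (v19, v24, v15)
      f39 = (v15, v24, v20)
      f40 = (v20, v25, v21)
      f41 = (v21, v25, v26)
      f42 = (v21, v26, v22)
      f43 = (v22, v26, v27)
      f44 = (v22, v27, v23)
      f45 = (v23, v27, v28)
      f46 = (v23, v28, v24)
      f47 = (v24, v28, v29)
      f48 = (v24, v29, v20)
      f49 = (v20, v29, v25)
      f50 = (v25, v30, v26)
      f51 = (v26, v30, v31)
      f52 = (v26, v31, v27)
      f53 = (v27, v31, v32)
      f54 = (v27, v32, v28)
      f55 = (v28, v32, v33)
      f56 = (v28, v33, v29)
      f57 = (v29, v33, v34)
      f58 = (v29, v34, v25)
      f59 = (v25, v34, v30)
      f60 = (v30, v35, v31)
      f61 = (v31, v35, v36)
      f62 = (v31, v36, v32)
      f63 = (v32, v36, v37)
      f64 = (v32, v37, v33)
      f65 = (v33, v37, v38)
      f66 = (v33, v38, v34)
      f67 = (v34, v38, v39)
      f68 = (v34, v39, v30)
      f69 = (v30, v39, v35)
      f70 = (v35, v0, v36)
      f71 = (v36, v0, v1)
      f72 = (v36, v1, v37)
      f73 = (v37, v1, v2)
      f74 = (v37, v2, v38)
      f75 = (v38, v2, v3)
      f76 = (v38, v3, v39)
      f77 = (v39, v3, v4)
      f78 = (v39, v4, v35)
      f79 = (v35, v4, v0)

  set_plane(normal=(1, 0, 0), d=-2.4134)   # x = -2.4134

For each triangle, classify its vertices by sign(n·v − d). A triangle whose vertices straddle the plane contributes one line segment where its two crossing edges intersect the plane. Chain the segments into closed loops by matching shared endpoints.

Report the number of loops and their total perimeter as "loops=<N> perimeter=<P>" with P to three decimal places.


Straddling triangles (14 of 80):
  (v15,v20,v16) [+-+] → (-2.4134, 1.68174, 0)–(-2.4134, 0.999498, 0.389012)  len=0.7854
  (v16,v20,v21) [+--] → (-2.4134, 0.999498, 0.389012)–(-2.4134, 0.430712, 0.7133)  len=0.6547
  (v16,v21,v17) [+-+] → (-2.4134, 0.430712, 0.7133)–(-2.4134, 0.16357, 0.677346)  len=0.2696
  (v17,v21,v22) [+-+] → (-2.4134, 0.16357, 0.677346)–(-2.4134, 0, 0.65533)  len=0.1650
  (v19,v23,v24) [++-] → (-2.4134, 0, -0.65533)–(-2.4134, 0.430712, -0.7133)  len=0.4346
  (v19,v24,v15) [+-+] → (-2.4134, 0.430712, -0.7133)–(-2.4134, 0.999031, -0.389254)  len=0.6542
  (v15,v24,v20) [+--] → (-2.4134, 0.999031, -0.389254)–(-2.4134, 1.68174, 0)  len=0.7859
  (v20,v25,v21) [-+-] → (-2.4134, -1.68174, 0)–(-2.4134, -0.999031, 0.389254)  len=0.7859
  (v21,v25,v26) [-++] → (-2.4134, -0.999031, 0.389254)–(-2.4134, -0.430712, 0.7133)  len=0.6542
  (v21,v26,v22) [-++] → (-2.4134, -0.430712, 0.7133)–(-2.4134, 0, 0.65533)  len=0.4346
  (v23,v28,v24) [++-] → (-2.4134, -0.16357, -0.677346)–(-2.4134, 0, -0.65533)  len=0.1650
  (v24,v28,v29) [-++] → (-2.4134, -0.16357, -0.677346)–(-2.4134, -0.430712, -0.7133)  len=0.2696
  (v24,v29,v20) [-+-] → (-2.4134, -0.430712, -0.7133)–(-2.4134, -0.999498, -0.389012)  len=0.6547
  (v20,v29,v25) [-++] → (-2.4134, -0.999498, -0.389012)–(-2.4134, -1.68174, 0)  len=0.7854

Chained into 1 loop(s):
  loop 1: 14 segments, perimeter = 7.4987
Total perimeter = 7.499

loops=1 perimeter=7.499


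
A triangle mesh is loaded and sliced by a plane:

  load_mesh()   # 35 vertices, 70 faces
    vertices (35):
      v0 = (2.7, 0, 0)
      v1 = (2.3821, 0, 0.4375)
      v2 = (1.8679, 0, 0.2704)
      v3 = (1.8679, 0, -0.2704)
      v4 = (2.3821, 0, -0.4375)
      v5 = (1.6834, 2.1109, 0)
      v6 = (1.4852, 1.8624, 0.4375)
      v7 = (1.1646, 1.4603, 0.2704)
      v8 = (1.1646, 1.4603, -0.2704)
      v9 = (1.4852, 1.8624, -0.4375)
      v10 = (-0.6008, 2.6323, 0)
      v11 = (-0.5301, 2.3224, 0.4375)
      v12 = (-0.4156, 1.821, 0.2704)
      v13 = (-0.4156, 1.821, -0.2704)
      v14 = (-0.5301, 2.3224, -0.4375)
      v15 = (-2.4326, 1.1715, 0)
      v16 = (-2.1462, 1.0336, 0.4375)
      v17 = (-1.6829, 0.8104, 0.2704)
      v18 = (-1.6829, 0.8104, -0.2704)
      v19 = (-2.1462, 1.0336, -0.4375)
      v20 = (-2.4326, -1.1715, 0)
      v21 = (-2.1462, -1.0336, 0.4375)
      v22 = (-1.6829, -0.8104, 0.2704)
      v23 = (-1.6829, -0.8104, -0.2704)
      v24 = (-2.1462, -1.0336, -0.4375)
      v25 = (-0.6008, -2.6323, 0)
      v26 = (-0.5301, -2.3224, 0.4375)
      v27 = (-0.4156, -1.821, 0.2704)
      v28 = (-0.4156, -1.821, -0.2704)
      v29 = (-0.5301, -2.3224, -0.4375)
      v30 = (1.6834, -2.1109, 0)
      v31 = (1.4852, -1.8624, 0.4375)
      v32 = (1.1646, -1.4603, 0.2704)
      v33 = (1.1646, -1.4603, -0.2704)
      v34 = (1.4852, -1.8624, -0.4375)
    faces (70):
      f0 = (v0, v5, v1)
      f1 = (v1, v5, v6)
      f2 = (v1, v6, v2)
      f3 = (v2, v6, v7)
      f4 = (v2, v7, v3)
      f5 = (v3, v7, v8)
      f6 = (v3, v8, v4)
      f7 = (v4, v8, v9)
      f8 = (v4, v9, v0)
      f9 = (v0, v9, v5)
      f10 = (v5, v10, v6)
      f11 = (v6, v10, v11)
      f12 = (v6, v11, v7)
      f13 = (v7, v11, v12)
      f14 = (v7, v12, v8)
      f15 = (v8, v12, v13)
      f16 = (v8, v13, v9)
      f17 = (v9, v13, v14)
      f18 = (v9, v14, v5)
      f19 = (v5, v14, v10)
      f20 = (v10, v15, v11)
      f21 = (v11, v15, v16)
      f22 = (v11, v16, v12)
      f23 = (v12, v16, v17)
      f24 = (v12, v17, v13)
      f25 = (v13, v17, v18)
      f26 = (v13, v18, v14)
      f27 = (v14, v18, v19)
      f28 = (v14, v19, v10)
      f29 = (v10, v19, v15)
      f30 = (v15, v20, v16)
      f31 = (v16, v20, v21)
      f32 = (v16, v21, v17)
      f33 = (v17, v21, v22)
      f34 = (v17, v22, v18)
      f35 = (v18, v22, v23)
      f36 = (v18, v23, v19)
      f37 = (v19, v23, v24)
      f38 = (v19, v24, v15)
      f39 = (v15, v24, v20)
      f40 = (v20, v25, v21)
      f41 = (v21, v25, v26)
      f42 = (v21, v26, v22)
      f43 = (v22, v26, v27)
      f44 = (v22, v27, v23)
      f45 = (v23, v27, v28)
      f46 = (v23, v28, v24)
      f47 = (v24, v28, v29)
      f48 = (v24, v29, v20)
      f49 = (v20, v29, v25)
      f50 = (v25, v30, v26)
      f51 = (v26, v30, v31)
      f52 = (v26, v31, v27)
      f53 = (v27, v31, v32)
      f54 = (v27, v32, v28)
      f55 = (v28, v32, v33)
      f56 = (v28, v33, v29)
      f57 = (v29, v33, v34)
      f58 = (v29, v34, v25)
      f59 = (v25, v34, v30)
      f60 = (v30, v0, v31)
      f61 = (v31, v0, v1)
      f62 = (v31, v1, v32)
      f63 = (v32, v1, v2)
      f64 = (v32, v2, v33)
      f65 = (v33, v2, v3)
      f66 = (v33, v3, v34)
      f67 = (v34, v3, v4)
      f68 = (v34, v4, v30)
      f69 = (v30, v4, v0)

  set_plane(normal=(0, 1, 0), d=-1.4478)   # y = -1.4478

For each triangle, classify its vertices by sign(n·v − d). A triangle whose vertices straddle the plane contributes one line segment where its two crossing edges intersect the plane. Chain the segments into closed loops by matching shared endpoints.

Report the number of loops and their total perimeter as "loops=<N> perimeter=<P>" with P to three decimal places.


loops=2 perimeter=6.037

Straddling triangles (20 of 70):
  (v20,v25,v21) [+-+] → (-2.08613, -1.4478, 0)–(-1.74581, -1.4478, 0.32415)  len=0.4700
  (v21,v25,v26) [+--] → (-1.74581, -1.4478, 0.32415)–(-1.62681, -1.4478, 0.4375)  len=0.1643
  (v21,v26,v22) [+-+] → (-1.62681, -1.4478, 0.4375)–(-1.19692, -1.4478, 0.340843)  len=0.4406
  (v22,v26,v27) [+--] → (-1.19692, -1.4478, 0.340843)–(-0.883596, -1.4478, 0.2704)  len=0.3211
  (v22,v27,v23) [+-+] → (-0.883596, -1.4478, 0.2704)–(-0.883596, -1.4478, 0.0706904)  len=0.1997
  (v23,v27,v28) [+--] → (-0.883596, -1.4478, 0.0706904)–(-0.883596, -1.4478, -0.2704)  len=0.3411
  (v23,v28,v24) [+-+] → (-0.883596, -1.4478, -0.2704)–(-1.23584, -1.4478, -0.3496)  len=0.3610
  (v24,v28,v29) [+--] → (-1.23584, -1.4478, -0.3496)–(-1.62681, -1.4478, -0.4375)  len=0.4007
  (v24,v29,v20) [+-+] → (-1.62681, -1.4478, -0.4375)–(-1.97586, -1.4478, -0.105032)  len=0.4820
  (v20,v29,v25) [+--] → (-1.97586, -1.4478, -0.105032)–(-2.08613, -1.4478, 0)  len=0.1523
  (v30,v0,v31) [-+-] → (2.00275, -1.4478, 0)–(1.75563, -1.4478, 0.340106)  len=0.4204
  (v31,v0,v1) [-++] → (1.75563, -1.4478, 0.340106)–(1.68486, -1.4478, 0.4375)  len=0.1204
  (v31,v1,v32) [-+-] → (1.68486, -1.4478, 0.4375)–(1.17502, -1.4478, 0.27183)  len=0.5361
  (v32,v1,v2) [-++] → (1.17502, -1.4478, 0.27183)–(1.17062, -1.4478, 0.2704)  len=0.0046
  (v32,v2,v33) [-+-] → (1.17062, -1.4478, 0.2704)–(1.17062, -1.4478, -0.265771)  len=0.5362
  (v33,v2,v3) [-++] → (1.17062, -1.4478, -0.265771)–(1.17062, -1.4478, -0.2704)  len=0.0046
  (v33,v3,v34) [-+-] → (1.17062, -1.4478, -0.2704)–(1.5704, -1.4478, -0.400301)  len=0.4204
  (v34,v3,v4) [-++] → (1.5704, -1.4478, -0.400301)–(1.68486, -1.4478, -0.4375)  len=0.1204
  (v34,v4,v30) [-+-] → (1.68486, -1.4478, -0.4375)–(1.90288, -1.4478, -0.137432)  len=0.3709
  (v30,v4,v0) [-++] → (1.90288, -1.4478, -0.137432)–(2.00275, -1.4478, 0)  len=0.1699

Chained into 2 loop(s):
  loop 1: 10 segments, perimeter = 3.3330
  loop 2: 10 segments, perimeter = 2.7038
Total perimeter = 6.037


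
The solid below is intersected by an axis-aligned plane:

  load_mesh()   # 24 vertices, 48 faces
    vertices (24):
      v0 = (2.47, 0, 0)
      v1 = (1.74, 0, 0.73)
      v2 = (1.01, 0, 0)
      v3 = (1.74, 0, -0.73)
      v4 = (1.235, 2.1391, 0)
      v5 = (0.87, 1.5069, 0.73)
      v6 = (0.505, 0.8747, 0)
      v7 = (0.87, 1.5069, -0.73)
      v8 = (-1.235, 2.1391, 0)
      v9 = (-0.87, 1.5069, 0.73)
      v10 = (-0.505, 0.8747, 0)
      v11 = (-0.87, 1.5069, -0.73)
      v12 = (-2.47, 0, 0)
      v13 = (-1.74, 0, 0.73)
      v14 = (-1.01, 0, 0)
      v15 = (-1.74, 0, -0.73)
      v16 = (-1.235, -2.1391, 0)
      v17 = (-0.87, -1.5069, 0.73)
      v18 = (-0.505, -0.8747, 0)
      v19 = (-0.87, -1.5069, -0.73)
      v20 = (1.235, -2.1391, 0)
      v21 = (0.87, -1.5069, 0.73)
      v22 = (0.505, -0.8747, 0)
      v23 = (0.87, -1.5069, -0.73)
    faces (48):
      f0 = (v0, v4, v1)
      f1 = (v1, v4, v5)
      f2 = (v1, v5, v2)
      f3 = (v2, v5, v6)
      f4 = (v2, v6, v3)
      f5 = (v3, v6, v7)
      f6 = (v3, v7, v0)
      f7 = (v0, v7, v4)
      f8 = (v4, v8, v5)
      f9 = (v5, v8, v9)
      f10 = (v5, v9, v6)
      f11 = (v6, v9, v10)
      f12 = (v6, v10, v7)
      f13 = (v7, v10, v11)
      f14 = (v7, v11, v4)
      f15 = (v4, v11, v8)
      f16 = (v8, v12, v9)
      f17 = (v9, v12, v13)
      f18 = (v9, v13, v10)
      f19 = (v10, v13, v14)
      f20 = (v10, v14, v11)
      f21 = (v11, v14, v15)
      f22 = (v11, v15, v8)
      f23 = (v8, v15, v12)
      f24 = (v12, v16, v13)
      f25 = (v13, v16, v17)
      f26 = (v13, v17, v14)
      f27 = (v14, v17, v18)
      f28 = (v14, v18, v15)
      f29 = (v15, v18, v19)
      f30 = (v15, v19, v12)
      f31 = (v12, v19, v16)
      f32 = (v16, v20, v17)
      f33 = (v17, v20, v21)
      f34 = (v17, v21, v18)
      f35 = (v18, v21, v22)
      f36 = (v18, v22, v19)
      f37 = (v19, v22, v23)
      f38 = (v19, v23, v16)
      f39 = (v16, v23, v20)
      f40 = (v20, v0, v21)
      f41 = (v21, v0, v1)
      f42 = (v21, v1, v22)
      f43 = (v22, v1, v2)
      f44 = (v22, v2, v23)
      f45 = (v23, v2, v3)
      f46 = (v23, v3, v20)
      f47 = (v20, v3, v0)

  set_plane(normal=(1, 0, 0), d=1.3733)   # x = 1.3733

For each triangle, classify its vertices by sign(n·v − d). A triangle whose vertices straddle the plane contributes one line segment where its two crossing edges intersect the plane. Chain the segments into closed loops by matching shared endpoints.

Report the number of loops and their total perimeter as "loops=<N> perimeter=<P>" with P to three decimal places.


loops=1 perimeter=8.774

Straddling triangles (14 of 48):
  (v0,v4,v1) [+-+] → (1.3733, 1.89956, 0)–(1.3733, 1.55328, 0.199919)  len=0.3998
  (v1,v4,v5) [+--] → (1.3733, 1.55328, 0.199919)–(1.3733, 0.63515, 0.73)  len=1.0602
  (v1,v5,v2) [+--] → (1.3733, 0.63515, 0.73)–(1.3733, 0, 0.3633)  len=0.7334
  (v2,v6,v3) [--+] → (1.3733, 0.259719, -0.513246)–(1.3733, 0, -0.3633)  len=0.2999
  (v3,v6,v7) [+--] → (1.3733, 0.259719, -0.513246)–(1.3733, 0.63515, -0.73)  len=0.4335
  (v3,v7,v0) [+-+] → (1.3733, 0.63515, -0.73)–(1.3733, 1.03289, -0.500369)  len=0.4593
  (v0,v7,v4) [+--] → (1.3733, 1.03289, -0.500369)–(1.3733, 1.89956, 0)  len=1.0007
  (v20,v0,v21) [-+-] → (1.3733, -1.89956, 0)–(1.3733, -1.03289, 0.500369)  len=1.0007
  (v21,v0,v1) [-++] → (1.3733, -1.03289, 0.500369)–(1.3733, -0.63515, 0.73)  len=0.4593
  (v21,v1,v22) [-+-] → (1.3733, -0.63515, 0.73)–(1.3733, -0.259719, 0.513246)  len=0.4335
  (v22,v1,v2) [-+-] → (1.3733, -0.259719, 0.513246)–(1.3733, 0, 0.3633)  len=0.2999
  (v23,v2,v3) [--+] → (1.3733, 0, -0.3633)–(1.3733, -0.63515, -0.73)  len=0.7334
  (v23,v3,v20) [-+-] → (1.3733, -0.63515, -0.73)–(1.3733, -1.55328, -0.199919)  len=1.0602
  (v20,v3,v0) [-++] → (1.3733, -1.55328, -0.199919)–(1.3733, -1.89956, 0)  len=0.3998

Chained into 1 loop(s):
  loop 1: 14 segments, perimeter = 8.7737
Total perimeter = 8.774


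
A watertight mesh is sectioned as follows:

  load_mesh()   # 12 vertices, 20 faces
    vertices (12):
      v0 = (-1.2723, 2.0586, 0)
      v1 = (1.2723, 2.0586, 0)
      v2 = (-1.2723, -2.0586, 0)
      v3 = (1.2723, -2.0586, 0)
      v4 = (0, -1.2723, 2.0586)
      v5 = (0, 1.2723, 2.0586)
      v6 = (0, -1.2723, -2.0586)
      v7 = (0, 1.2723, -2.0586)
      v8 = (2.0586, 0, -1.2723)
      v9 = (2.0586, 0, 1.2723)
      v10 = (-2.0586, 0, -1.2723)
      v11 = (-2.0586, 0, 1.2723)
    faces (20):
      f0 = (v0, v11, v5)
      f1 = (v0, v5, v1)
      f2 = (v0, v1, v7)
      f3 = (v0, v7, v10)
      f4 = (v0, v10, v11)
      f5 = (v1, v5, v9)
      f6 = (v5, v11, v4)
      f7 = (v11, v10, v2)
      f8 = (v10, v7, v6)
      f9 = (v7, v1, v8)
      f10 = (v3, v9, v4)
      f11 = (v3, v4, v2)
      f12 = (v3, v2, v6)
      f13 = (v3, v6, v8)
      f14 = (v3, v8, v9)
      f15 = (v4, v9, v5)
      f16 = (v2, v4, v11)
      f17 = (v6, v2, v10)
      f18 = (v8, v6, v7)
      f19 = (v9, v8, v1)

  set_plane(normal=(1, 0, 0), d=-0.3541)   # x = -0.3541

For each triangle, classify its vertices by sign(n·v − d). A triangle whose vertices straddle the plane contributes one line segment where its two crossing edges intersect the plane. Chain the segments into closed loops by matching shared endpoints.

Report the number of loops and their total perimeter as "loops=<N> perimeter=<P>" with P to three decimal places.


loops=1 perimeter=13.051

Straddling triangles (10 of 20):
  (v0,v11,v5) [--+] → (-0.3541, 1.05345, 1.92335)–(-0.3541, 1.49114, 1.48566)  len=0.6190
  (v0,v5,v1) [-++] → (-0.3541, 1.49114, 1.48566)–(-0.3541, 2.0586, 0)  len=1.5903
  (v0,v1,v7) [-++] → (-0.3541, 2.0586, 0)–(-0.3541, 1.49114, -1.48566)  len=1.5903
  (v0,v7,v10) [-+-] → (-0.3541, 1.49114, -1.48566)–(-0.3541, 1.05345, -1.92335)  len=0.6190
  (v5,v11,v4) [+-+] → (-0.3541, 1.05345, 1.92335)–(-0.3541, -1.05345, 1.92335)  len=2.1069
  (v10,v7,v6) [-++] → (-0.3541, 1.05345, -1.92335)–(-0.3541, -1.05345, -1.92335)  len=2.1069
  (v3,v4,v2) [++-] → (-0.3541, -1.49114, 1.48566)–(-0.3541, -2.0586, 0)  len=1.5903
  (v3,v2,v6) [+-+] → (-0.3541, -2.0586, 0)–(-0.3541, -1.49114, -1.48566)  len=1.5903
  (v2,v4,v11) [-+-] → (-0.3541, -1.49114, 1.48566)–(-0.3541, -1.05345, 1.92335)  len=0.6190
  (v6,v2,v10) [+--] → (-0.3541, -1.49114, -1.48566)–(-0.3541, -1.05345, -1.92335)  len=0.6190

Chained into 1 loop(s):
  loop 1: 10 segments, perimeter = 13.0511
Total perimeter = 13.051
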